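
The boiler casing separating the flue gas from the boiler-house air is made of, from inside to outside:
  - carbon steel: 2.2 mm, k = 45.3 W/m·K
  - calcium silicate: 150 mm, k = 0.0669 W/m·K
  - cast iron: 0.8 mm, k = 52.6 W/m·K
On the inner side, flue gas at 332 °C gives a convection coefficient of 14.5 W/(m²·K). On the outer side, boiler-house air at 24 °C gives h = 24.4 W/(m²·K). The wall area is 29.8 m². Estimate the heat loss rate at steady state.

Model the wall as resistances in series:
R_inner film = 1/(h_i·A) = 1/(14.5×29.8) = 0.002314 K/W
R_carbon steel = L/(kA) = 0.0022/(45.3×29.8) = 1.63×10^-6 K/W
R_calcium silicate = L/(kA) = 0.15/(0.0669×29.8) = 0.07524 K/W
R_cast iron = L/(kA) = 0.0008/(52.6×29.8) = 5.104×10^-7 K/W
R_outer film = 1/(h_o·A) = 1/(24.4×29.8) = 0.001375 K/W
R_total = 0.07893 K/W
Q = ΔT / R_total = 308 / 0.07893

Q ≈ 3900 W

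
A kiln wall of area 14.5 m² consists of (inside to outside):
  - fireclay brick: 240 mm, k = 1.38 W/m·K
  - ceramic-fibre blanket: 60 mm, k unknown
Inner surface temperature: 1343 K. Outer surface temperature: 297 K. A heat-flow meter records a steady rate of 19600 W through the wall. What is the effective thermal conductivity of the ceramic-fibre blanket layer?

Series thermal resistances:
R_fireclay brick = L/(kA) = 0.24/(1.38×14.5) = 0.01199 K/W
Sum of known resistances R_other = 0.01199 K/W
Total R = ΔT/Q = 1046/19600 = 0.05337 K/W
R_ceramic-fibre blanket = R_total − R_other = 0.04137 K/W
k = L/(R·A) = 0.06/(0.04137×14.5)

k ≈ 0.1 W/(m·K)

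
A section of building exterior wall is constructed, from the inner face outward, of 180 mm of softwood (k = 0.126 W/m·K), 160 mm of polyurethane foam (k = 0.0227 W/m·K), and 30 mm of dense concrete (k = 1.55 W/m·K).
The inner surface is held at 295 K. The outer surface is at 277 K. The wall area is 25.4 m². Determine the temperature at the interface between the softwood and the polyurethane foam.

T ≈ 292 K

Model the wall as resistances in series:
R_softwood = L/(kA) = 0.18/(0.126×25.4) = 0.05624 K/W
R_polyurethane foam = L/(kA) = 0.16/(0.0227×25.4) = 0.2775 K/W
R_dense concrete = L/(kA) = 0.03/(1.55×25.4) = 7.62×10^-4 K/W
R_total = 0.3345 K/W;  Q = ΔT/R_total = 18/0.3345 = 53.81 W
T_interface = T_inner − Q·ΣR(inner→interface) = 295 − 53.8×0.05624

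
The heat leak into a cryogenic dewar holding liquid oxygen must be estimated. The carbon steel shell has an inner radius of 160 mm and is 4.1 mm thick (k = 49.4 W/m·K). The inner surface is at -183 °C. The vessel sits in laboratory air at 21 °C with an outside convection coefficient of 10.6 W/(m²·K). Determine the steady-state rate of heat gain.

Spherical conduction: R = (1/r_in − 1/r_out)/(4πk) per layer; series-sum.
R_carbon steel shell = (1/0.16 − 1/0.1641)/(4π×49.4) = 2.515×10^-4 K/W
R_outer film = 1/(h·4πr_o²) = 1/(10.6×4π×0.1641²) = 0.2788 K/W
R_total = 0.279 K/W
Q = ΔT/R_total = 204/0.279

Q ≈ 731 W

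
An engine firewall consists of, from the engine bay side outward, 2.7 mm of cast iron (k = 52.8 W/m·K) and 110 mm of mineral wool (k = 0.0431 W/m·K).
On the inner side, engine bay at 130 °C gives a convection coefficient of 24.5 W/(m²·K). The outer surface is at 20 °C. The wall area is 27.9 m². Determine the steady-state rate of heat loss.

Q ≈ 1180 W

Model the wall as resistances in series:
R_inner film = 1/(h_i·A) = 1/(24.5×27.9) = 0.001463 K/W
R_cast iron = L/(kA) = 0.0027/(52.8×27.9) = 1.833×10^-6 K/W
R_mineral wool = L/(kA) = 0.11/(0.0431×27.9) = 0.09148 K/W
R_total = 0.09294 K/W
Q = ΔT / R_total = 110 / 0.09294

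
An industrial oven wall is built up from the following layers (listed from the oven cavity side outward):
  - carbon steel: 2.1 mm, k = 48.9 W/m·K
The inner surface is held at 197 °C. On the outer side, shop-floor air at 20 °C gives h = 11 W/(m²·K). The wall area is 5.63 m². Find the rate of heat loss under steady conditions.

Q ≈ 11000 W

Treating each layer as a thermal resistance in series:
R_carbon steel = L/(kA) = 0.0021/(48.9×5.63) = 7.628×10^-6 K/W
R_outer film = 1/(h_o·A) = 1/(11×5.63) = 0.01615 K/W
R_total = 0.01615 K/W
Q = ΔT / R_total = 177 / 0.01615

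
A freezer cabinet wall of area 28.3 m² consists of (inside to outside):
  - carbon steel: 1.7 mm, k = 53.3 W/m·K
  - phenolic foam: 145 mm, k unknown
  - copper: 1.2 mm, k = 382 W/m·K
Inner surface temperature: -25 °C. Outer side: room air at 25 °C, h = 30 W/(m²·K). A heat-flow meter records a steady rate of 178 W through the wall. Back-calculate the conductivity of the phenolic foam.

Treating each layer as a thermal resistance in series:
R_carbon steel = L/(kA) = 0.0017/(53.3×28.3) = 1.127×10^-6 K/W
R_copper = L/(kA) = 0.0012/(382×28.3) = 1.11×10^-7 K/W
R_outer film = 1/(h_o·A) = 1/(30×28.3) = 0.001178 K/W
Sum of known resistances R_other = 0.001179 K/W
Total R = ΔT/Q = 50/178 = 0.2809 K/W
R_phenolic foam = R_total − R_other = 0.2797 K/W
k = L/(R·A) = 0.145/(0.2797×28.3)

k ≈ 0.0183 W/(m·K)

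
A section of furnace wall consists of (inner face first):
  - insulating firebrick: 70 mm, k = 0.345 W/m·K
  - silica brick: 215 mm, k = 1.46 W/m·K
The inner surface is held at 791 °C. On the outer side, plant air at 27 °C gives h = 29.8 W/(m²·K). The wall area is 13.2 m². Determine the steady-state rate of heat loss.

Series thermal resistances:
R_insulating firebrick = L/(kA) = 0.07/(0.345×13.2) = 0.01537 K/W
R_silica brick = L/(kA) = 0.215/(1.46×13.2) = 0.01116 K/W
R_outer film = 1/(h_o·A) = 1/(29.8×13.2) = 0.002542 K/W
R_total = 0.02907 K/W
Q = ΔT / R_total = 764 / 0.02907

Q ≈ 26300 W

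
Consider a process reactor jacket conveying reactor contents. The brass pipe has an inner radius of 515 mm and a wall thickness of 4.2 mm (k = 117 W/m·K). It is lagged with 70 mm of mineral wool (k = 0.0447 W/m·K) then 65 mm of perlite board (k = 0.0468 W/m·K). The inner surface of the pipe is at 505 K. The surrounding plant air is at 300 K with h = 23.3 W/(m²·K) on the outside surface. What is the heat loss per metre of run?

Treating each annulus and film as a series resistance:
R_brass pipe wall = ln(519.2/515)/(2π×117×1) = 1.105×10^-5 K/W
R_mineral wool = ln(589.2/519.2)/(2π×0.0447×1) = 0.4503 K/W
R_perlite board = ln(654.2/589.2)/(2π×0.0468×1) = 0.3559 K/W
R_outer film = 1/(h_o·2πr_oL) = 1/(23.3×2π×0.6542×1) = 0.01044 K/W
R_total = 0.8167 K/W
Q = ΔT/R_total = 205/0.8167

q′ ≈ 251 W/m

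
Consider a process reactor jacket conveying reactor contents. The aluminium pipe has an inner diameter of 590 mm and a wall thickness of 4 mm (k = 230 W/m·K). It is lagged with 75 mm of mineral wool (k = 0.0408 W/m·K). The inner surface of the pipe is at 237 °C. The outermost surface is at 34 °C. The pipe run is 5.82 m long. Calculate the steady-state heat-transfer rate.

Q ≈ 1350 W

Treating each annulus and film as a series resistance:
R_aluminium pipe wall = ln(299/295)/(2π×230×5.82) = 1.601×10^-6 K/W
R_mineral wool = ln(374/299)/(2π×0.0408×5.82) = 0.15 K/W
R_total = 0.15 K/W
Q = ΔT/R_total = 203/0.15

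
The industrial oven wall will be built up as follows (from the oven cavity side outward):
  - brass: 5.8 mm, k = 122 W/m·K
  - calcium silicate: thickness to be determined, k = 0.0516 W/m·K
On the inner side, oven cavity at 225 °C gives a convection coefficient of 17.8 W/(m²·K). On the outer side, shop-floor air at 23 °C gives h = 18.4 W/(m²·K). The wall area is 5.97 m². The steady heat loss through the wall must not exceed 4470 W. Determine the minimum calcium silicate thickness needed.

L ≈ 8.22 mm

Model the wall as resistances in series:
R_inner film = 1/(h_i·A) = 1/(17.8×5.97) = 0.00941 K/W
R_brass = L/(kA) = 0.0058/(122×5.97) = 7.963×10^-6 K/W
R_outer film = 1/(h_o·A) = 1/(18.4×5.97) = 0.009103 K/W
Sum of the known resistances R_other = 0.01852 K/W
Required total resistance R_tot = ΔT/Q_allow = 202/4470 = 0.04519 K/W
R_calcium silicate = R_tot − R_other = 0.02667 K/W
L = R·k·A = 0.02667×0.0516×5.97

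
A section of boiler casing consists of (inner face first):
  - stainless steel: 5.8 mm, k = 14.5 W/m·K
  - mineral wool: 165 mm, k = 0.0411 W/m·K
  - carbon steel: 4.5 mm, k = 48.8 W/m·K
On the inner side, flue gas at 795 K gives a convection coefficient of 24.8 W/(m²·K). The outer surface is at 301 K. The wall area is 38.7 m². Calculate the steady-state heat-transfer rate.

Q ≈ 4710 W

Series thermal resistances:
R_inner film = 1/(h_i·A) = 1/(24.8×38.7) = 0.001042 K/W
R_stainless steel = L/(kA) = 0.0058/(14.5×38.7) = 1.034×10^-5 K/W
R_mineral wool = L/(kA) = 0.165/(0.0411×38.7) = 0.1037 K/W
R_carbon steel = L/(kA) = 0.0045/(48.8×38.7) = 2.383×10^-6 K/W
R_total = 0.1048 K/W
Q = ΔT / R_total = 494 / 0.1048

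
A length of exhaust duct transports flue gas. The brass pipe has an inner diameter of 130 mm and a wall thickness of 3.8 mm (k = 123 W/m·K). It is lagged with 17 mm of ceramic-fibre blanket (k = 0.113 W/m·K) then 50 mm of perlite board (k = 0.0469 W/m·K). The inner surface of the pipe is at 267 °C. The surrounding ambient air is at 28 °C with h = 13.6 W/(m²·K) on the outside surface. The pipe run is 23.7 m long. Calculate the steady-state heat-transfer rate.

Per-layer cylindrical resistances, series-summed:
R_brass pipe wall = ln(68.8/65)/(2π×123×23.7) = 3.102×10^-6 K/W
R_ceramic-fibre blanket = ln(85.8/68.8)/(2π×0.113×23.7) = 0.01312 K/W
R_perlite board = ln(135.8/85.8)/(2π×0.0469×23.7) = 0.06575 K/W
R_outer film = 1/(h_o·2πr_oL) = 1/(13.6×2π×0.1358×23.7) = 0.003636 K/W
R_total = 0.08251 K/W
Q = ΔT/R_total = 239/0.08251

Q ≈ 2900 W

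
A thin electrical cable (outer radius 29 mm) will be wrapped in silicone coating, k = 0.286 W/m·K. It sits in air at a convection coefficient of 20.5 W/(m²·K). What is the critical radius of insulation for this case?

r_cr ≈ 14 mm

For a cylinder r_cr = k/h = 0.286/20.5
r_cr = 14 mm; since the bare radius (29 mm) is above r_cr, any added insulation will reduce heat loss.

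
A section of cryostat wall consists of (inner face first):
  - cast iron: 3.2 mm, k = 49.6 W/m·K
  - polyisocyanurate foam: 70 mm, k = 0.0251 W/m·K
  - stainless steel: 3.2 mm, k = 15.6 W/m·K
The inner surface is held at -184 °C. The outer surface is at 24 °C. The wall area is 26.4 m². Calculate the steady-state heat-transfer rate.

Q ≈ 1970 W

Using the resistance-network approach (series):
R_cast iron = L/(kA) = 0.0032/(49.6×26.4) = 2.444×10^-6 K/W
R_polyisocyanurate foam = L/(kA) = 0.07/(0.0251×26.4) = 0.1056 K/W
R_stainless steel = L/(kA) = 0.0032/(15.6×26.4) = 7.77×10^-6 K/W
R_total = 0.1056 K/W
Q = ΔT / R_total = 208 / 0.1056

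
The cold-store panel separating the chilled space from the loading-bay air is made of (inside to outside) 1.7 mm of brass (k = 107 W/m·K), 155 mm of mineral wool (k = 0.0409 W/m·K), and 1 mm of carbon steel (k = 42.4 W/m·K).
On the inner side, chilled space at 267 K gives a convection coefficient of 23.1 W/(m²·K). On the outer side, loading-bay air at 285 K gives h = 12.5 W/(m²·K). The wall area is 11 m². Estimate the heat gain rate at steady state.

Model the wall as resistances in series:
R_inner film = 1/(h_i·A) = 1/(23.1×11) = 0.003935 K/W
R_brass = L/(kA) = 0.0017/(107×11) = 1.444×10^-6 K/W
R_mineral wool = L/(kA) = 0.155/(0.0409×11) = 0.3445 K/W
R_carbon steel = L/(kA) = 0.001/(42.4×11) = 2.144×10^-6 K/W
R_outer film = 1/(h_o·A) = 1/(12.5×11) = 0.007273 K/W
R_total = 0.3557 K/W
Q = ΔT / R_total = 18 / 0.3557

Q ≈ 50.6 W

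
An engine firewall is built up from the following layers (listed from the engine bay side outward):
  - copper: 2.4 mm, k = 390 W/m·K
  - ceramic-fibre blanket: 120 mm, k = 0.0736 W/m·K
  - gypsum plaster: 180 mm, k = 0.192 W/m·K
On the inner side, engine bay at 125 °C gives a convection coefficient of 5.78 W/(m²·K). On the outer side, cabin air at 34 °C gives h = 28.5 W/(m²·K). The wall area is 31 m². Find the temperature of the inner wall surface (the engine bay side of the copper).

T ≈ 119 °C

Using the resistance-network approach (series):
R_inner film = 1/(h_i·A) = 1/(5.78×31) = 0.005581 K/W
R_copper = L/(kA) = 0.0024/(390×31) = 1.985×10^-7 K/W
R_ceramic-fibre blanket = L/(kA) = 0.12/(0.0736×31) = 0.05259 K/W
R_gypsum plaster = L/(kA) = 0.18/(0.192×31) = 0.03024 K/W
R_outer film = 1/(h_o·A) = 1/(28.5×31) = 0.001132 K/W
R_total = 0.08955 K/W;  Q = ΔT/R_total = 91/0.08955 = 1016 W
T_interface = T_inner − Q·ΣR(inner→interface) = 125 − 1020×0.005581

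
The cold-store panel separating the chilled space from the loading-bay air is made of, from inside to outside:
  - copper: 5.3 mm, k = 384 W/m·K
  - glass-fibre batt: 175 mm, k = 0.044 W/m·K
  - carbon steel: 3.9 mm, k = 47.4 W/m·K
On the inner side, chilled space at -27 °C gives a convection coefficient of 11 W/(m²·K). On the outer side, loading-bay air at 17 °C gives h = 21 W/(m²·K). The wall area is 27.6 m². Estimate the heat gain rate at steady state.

Thermal resistances in series:
R_inner film = 1/(h_i·A) = 1/(11×27.6) = 0.003294 K/W
R_copper = L/(kA) = 0.0053/(384×27.6) = 5.001×10^-7 K/W
R_glass-fibre batt = L/(kA) = 0.175/(0.044×27.6) = 0.1441 K/W
R_carbon steel = L/(kA) = 0.0039/(47.4×27.6) = 2.981×10^-6 K/W
R_outer film = 1/(h_o·A) = 1/(21×27.6) = 0.001725 K/W
R_total = 0.1491 K/W
Q = ΔT / R_total = 44 / 0.1491

Q ≈ 295 W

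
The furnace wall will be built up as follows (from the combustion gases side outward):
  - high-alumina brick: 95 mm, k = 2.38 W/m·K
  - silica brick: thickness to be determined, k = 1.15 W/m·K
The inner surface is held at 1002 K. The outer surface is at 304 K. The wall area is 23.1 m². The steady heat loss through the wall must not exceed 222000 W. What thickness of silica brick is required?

Using the resistance-network approach (series):
R_high-alumina brick = L/(kA) = 0.095/(2.38×23.1) = 0.001728 K/W
Sum of the known resistances R_other = 0.001728 K/W
Required total resistance R_tot = ΔT/Q_allow = 698/222000 = 0.003144 K/W
R_silica brick = R_tot − R_other = 0.001416 K/W
L = R·k·A = 0.001416×1.15×23.1

L ≈ 37.6 mm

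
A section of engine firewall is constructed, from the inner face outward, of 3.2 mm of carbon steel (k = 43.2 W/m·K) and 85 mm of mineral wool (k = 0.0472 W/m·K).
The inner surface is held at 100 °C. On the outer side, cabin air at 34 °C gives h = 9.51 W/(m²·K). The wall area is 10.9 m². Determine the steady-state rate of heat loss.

Thermal resistances in series:
R_carbon steel = L/(kA) = 0.0032/(43.2×10.9) = 6.796×10^-6 K/W
R_mineral wool = L/(kA) = 0.085/(0.0472×10.9) = 0.1652 K/W
R_outer film = 1/(h_o·A) = 1/(9.51×10.9) = 0.009647 K/W
R_total = 0.1749 K/W
Q = ΔT / R_total = 66 / 0.1749

Q ≈ 377 W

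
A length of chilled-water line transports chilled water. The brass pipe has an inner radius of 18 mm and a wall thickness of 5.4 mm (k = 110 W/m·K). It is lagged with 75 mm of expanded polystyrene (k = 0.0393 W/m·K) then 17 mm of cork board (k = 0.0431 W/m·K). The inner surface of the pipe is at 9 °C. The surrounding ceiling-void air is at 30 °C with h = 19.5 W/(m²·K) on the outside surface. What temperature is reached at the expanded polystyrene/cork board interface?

T ≈ 27.9 °C

Cylindrical conduction, so R = ln(r₂/r₁)/(2πkL) per layer, in series:
R_brass pipe wall = ln(23.4/18)/(2π×110×1) = 3.796×10^-4 K/W
R_expanded polystyrene = ln(98.4/23.4)/(2π×0.0393×1) = 5.817 K/W
R_cork board = ln(115.4/98.4)/(2π×0.0431×1) = 0.5885 K/W
R_outer film = 1/(h_o·2πr_oL) = 1/(19.5×2π×0.1154×1) = 0.07073 K/W
R_total = 6.476 K/W
Q = ΔT/R_total = 21/6.476
Q = 3.24 W/m
T_interface = T_inner + Q·ΣR(inner→interface) = 9 + 3.24×5.817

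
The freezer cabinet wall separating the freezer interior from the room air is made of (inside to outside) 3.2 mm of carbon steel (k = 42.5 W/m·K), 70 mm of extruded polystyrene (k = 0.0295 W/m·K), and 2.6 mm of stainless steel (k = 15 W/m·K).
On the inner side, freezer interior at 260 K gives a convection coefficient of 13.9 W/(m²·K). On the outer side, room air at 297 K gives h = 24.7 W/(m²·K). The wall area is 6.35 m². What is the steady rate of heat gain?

Series thermal resistances:
R_inner film = 1/(h_i·A) = 1/(13.9×6.35) = 0.01133 K/W
R_carbon steel = L/(kA) = 0.0032/(42.5×6.35) = 1.186×10^-5 K/W
R_extruded polystyrene = L/(kA) = 0.07/(0.0295×6.35) = 0.3737 K/W
R_stainless steel = L/(kA) = 0.0026/(15×6.35) = 2.73×10^-5 K/W
R_outer film = 1/(h_o·A) = 1/(24.7×6.35) = 0.006376 K/W
R_total = 0.3914 K/W
Q = ΔT / R_total = 37 / 0.3914

Q ≈ 94.5 W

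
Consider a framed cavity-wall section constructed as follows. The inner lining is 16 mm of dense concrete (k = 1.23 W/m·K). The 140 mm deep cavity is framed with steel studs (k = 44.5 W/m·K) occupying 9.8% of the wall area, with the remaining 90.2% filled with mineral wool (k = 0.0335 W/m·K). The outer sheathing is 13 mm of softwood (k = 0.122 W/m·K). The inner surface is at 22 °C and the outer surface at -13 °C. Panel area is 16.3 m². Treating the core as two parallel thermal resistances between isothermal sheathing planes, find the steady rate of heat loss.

Sheathing layers in series; stud and cavity paths in parallel between them.
R_inner = 0.016/(1.23×16.3) = 7.98×10^-4 K/W
R_stud  = 0.14/(44.5×0.098×16.3) = 0.001969 K/W
R_cav   = 0.14/(0.0335×0.902×16.3) = 0.2842 K/W
1/R_core = 1/R_stud + 1/R_cav → R_core = 0.001956 K/W
R_outer = 0.013/(0.122×16.3) = 0.006537 K/W
R_total = 0.009291 K/W
Q = ΔT/R_total = 35/0.009291

Q ≈ 3770 W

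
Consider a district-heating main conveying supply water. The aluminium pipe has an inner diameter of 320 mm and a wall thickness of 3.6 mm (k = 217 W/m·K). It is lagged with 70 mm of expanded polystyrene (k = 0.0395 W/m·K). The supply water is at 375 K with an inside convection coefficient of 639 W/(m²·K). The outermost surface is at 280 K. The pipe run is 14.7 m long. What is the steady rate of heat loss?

Q ≈ 972 W

Treating each annulus and film as a series resistance:
R_inner film = 1/(h_i·2πr₁L) = 1/(639×2π×0.16×14.7) = 1.059×10^-4 K/W
R_aluminium pipe wall = ln(163.6/160)/(2π×217×14.7) = 1.11×10^-6 K/W
R_expanded polystyrene = ln(233.6/163.6)/(2π×0.0395×14.7) = 0.09763 K/W
R_total = 0.09774 K/W
Q = ΔT/R_total = 95/0.09774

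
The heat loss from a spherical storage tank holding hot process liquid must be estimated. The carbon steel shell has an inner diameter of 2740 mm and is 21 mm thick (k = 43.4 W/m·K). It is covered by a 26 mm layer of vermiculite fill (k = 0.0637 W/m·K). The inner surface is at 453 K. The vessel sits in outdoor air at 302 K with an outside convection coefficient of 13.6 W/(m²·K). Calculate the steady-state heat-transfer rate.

Q ≈ 7780 W

Spherical conduction: R = (1/r_in − 1/r_out)/(4πk) per layer; series-sum.
R_carbon steel shell = (1/1.37 − 1/1.391)/(4π×43.4) = 2.021×10^-5 K/W
R_vermiculite fill = (1/1.391 − 1/1.417)/(4π×0.0637) = 0.01648 K/W
R_outer film = 1/(h·4πr_o²) = 1/(13.6×4π×1.417²) = 0.002914 K/W
R_total = 0.01941 K/W
Q = ΔT/R_total = 151/0.01941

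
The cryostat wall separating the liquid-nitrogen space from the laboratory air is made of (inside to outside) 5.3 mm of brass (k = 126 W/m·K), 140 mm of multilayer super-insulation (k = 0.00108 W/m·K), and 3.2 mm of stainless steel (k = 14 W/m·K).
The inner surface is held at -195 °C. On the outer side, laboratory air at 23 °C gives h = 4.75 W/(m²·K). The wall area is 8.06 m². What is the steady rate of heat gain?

Q ≈ 13.5 W

Treating each layer as a thermal resistance in series:
R_brass = L/(kA) = 0.0053/(126×8.06) = 5.219×10^-6 K/W
R_multilayer super-insulation = L/(kA) = 0.14/(0.00108×8.06) = 16.08 K/W
R_stainless steel = L/(kA) = 0.0032/(14×8.06) = 2.836×10^-5 K/W
R_outer film = 1/(h_o·A) = 1/(4.75×8.06) = 0.02612 K/W
R_total = 16.11 K/W
Q = ΔT / R_total = 218 / 16.11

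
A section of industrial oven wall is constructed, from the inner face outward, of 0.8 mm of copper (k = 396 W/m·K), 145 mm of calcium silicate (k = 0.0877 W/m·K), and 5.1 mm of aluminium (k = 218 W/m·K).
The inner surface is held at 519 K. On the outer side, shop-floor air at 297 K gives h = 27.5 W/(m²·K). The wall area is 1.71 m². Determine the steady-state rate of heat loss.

Thermal resistances in series:
R_copper = L/(kA) = 0.0008/(396×1.71) = 1.181×10^-6 K/W
R_calcium silicate = L/(kA) = 0.145/(0.0877×1.71) = 0.9669 K/W
R_aluminium = L/(kA) = 0.0051/(218×1.71) = 1.368×10^-5 K/W
R_outer film = 1/(h_o·A) = 1/(27.5×1.71) = 0.02127 K/W
R_total = 0.9882 K/W
Q = ΔT / R_total = 222 / 0.9882

Q ≈ 225 W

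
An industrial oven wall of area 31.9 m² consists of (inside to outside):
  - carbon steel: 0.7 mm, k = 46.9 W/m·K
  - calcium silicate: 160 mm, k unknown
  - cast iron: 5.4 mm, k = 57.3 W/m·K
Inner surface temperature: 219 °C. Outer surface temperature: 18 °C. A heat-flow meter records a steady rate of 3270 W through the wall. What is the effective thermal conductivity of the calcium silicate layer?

Using the resistance-network approach (series):
R_carbon steel = L/(kA) = 0.0007/(46.9×31.9) = 4.679×10^-7 K/W
R_cast iron = L/(kA) = 0.0054/(57.3×31.9) = 2.954×10^-6 K/W
Sum of known resistances R_other = 3.422×10^-6 K/W
Total R = ΔT/Q = 201/3270 = 0.06147 K/W
R_calcium silicate = R_total − R_other = 0.06146 K/W
k = L/(R·A) = 0.16/(0.06146×31.9)

k ≈ 0.0816 W/(m·K)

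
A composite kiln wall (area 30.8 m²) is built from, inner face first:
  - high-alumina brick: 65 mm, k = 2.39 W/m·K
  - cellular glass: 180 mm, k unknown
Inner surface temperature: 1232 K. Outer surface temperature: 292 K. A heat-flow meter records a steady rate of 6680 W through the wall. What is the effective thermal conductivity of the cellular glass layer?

k ≈ 0.0418 W/(m·K)

Model the wall as resistances in series:
R_high-alumina brick = L/(kA) = 0.065/(2.39×30.8) = 8.83×10^-4 K/W
Sum of known resistances R_other = 8.83×10^-4 K/W
Total R = ΔT/Q = 940/6680 = 0.1407 K/W
R_cellular glass = R_total − R_other = 0.1398 K/W
k = L/(R·A) = 0.18/(0.1398×30.8)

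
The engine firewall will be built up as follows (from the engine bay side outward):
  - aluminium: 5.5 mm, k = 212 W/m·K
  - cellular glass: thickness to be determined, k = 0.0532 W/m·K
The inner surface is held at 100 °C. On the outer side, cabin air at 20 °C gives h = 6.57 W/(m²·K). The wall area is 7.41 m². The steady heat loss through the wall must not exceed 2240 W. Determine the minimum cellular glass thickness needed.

L ≈ 5.98 mm

Thermal resistances in series:
R_aluminium = L/(kA) = 0.0055/(212×7.41) = 3.501×10^-6 K/W
R_outer film = 1/(h_o·A) = 1/(6.57×7.41) = 0.02054 K/W
Sum of the known resistances R_other = 0.02054 K/W
Required total resistance R_tot = ΔT/Q_allow = 80/2240 = 0.03571 K/W
R_cellular glass = R_tot − R_other = 0.01517 K/W
L = R·k·A = 0.01517×0.0532×7.41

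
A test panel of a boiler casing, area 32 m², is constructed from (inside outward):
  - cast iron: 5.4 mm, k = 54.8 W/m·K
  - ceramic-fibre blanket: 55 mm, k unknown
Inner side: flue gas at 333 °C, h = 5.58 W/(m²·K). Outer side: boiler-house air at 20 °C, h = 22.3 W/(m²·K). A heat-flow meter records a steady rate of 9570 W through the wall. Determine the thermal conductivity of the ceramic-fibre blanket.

Model the wall as resistances in series:
R_inner film = 1/(h_i·A) = 1/(5.58×32) = 0.0056 K/W
R_cast iron = L/(kA) = 0.0054/(54.8×32) = 3.079×10^-6 K/W
R_outer film = 1/(h_o·A) = 1/(22.3×32) = 0.001401 K/W
Sum of known resistances R_other = 0.007005 K/W
Total R = ΔT/Q = 313/9570 = 0.03271 K/W
R_ceramic-fibre blanket = R_total − R_other = 0.0257 K/W
k = L/(R·A) = 0.055/(0.0257×32)

k ≈ 0.0669 W/(m·K)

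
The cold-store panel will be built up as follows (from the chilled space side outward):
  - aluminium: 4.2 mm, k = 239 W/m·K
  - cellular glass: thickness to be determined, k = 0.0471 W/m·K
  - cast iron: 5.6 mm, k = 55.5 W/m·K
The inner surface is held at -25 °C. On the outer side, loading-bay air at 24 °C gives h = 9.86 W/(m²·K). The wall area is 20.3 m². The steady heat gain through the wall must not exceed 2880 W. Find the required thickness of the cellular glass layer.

Thermal resistances in series:
R_aluminium = L/(kA) = 0.0042/(239×20.3) = 8.657×10^-7 K/W
R_cast iron = L/(kA) = 0.0056/(55.5×20.3) = 4.97×10^-6 K/W
R_outer film = 1/(h_o·A) = 1/(9.86×20.3) = 0.004996 K/W
Sum of the known resistances R_other = 0.005002 K/W
Required total resistance R_tot = ΔT/Q_allow = 49/2880 = 0.01701 K/W
R_cellular glass = R_tot − R_other = 0.01201 K/W
L = R·k·A = 0.01201×0.0471×20.3

L ≈ 11.5 mm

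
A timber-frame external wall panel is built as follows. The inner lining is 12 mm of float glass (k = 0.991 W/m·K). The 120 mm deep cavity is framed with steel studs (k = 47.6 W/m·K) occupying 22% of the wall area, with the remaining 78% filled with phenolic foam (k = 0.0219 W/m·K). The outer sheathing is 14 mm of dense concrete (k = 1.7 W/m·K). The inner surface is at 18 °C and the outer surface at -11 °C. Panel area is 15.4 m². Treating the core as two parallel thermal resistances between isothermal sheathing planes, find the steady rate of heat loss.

Q ≈ 14100 W

Sheathing layers in series; stud and cavity paths in parallel between them.
R_inner = 0.012/(0.991×15.4) = 7.863×10^-4 K/W
R_stud  = 0.12/(47.6×0.22×15.4) = 7.441×10^-4 K/W
R_cav   = 0.12/(0.0219×0.78×15.4) = 0.4562 K/W
1/R_core = 1/R_stud + 1/R_cav → R_core = 7.429×10^-4 K/W
R_outer = 0.014/(1.7×15.4) = 5.348×10^-4 K/W
R_total = 0.002064 K/W
Q = ΔT/R_total = 29/0.002064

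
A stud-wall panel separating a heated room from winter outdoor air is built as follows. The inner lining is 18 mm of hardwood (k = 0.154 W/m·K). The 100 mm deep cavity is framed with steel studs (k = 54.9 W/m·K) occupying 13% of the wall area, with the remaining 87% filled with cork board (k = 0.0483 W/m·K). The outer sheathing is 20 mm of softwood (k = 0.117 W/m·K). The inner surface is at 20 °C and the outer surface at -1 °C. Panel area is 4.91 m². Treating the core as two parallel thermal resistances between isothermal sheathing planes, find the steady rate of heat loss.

Q ≈ 342 W

Sheathing layers in series; stud and cavity paths in parallel between them.
R_inner = 0.018/(0.154×4.91) = 0.02381 K/W
R_stud  = 0.1/(54.9×0.13×4.91) = 0.002854 K/W
R_cav   = 0.1/(0.0483×0.87×4.91) = 0.4847 K/W
1/R_core = 1/R_stud + 1/R_cav → R_core = 0.002837 K/W
R_outer = 0.02/(0.117×4.91) = 0.03481 K/W
R_total = 0.06146 K/W
Q = ΔT/R_total = 21/0.06146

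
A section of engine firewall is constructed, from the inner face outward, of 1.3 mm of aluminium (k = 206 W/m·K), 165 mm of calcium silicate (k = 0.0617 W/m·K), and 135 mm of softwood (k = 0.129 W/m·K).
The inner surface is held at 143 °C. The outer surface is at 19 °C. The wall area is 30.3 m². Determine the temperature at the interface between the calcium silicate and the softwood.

T ≈ 53.9 °C

Using the resistance-network approach (series):
R_aluminium = L/(kA) = 0.0013/(206×30.3) = 2.083×10^-7 K/W
R_calcium silicate = L/(kA) = 0.165/(0.0617×30.3) = 0.08826 K/W
R_softwood = L/(kA) = 0.135/(0.129×30.3) = 0.03454 K/W
R_total = 0.1228 K/W;  Q = ΔT/R_total = 124/0.1228 = 1010 W
T_interface = T_inner − Q·ΣR(inner→interface) = 143 − 1010×0.08826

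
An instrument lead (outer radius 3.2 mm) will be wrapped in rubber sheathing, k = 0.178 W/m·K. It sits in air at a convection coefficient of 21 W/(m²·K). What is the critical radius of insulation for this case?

r_cr ≈ 8.48 mm

For a cylinder r_cr = k/h = 0.178/21
r_cr = 8.48 mm; since the bare radius (3.2 mm) is below r_cr, adding a thin layer of insulation will *increase* heat loss.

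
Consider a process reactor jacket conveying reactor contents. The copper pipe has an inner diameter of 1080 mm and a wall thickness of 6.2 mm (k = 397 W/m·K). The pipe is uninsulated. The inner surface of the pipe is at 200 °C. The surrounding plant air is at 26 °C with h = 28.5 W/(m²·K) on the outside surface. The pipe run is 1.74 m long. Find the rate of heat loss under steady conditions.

Radial resistances (cylindrical: R_cond = ln(r_o/r_i)/(2πkL), R_conv = 1/(h·2πrL)):
R_copper pipe wall = ln(546.2/540)/(2π×397×1.74) = 2.63×10^-6 K/W
R_outer film = 1/(h_o·2πr_oL) = 1/(28.5×2π×0.5462×1.74) = 0.005876 K/W
R_total = 0.005879 K/W
Q = ΔT/R_total = 174/0.005879

Q ≈ 29600 W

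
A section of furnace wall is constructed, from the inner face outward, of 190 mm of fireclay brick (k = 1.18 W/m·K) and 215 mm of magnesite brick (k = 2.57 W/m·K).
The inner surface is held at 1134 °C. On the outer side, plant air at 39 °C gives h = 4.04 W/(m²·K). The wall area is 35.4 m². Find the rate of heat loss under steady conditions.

Q ≈ 78800 W

Thermal resistances in series:
R_fireclay brick = L/(kA) = 0.19/(1.18×35.4) = 0.004549 K/W
R_magnesite brick = L/(kA) = 0.215/(2.57×35.4) = 0.002363 K/W
R_outer film = 1/(h_o·A) = 1/(4.04×35.4) = 0.006992 K/W
R_total = 0.0139 K/W
Q = ΔT / R_total = 1095 / 0.0139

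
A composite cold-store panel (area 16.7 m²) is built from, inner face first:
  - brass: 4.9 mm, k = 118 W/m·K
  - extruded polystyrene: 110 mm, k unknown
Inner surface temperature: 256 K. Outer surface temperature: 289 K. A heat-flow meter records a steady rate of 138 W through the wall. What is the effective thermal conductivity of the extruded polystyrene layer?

k ≈ 0.0275 W/(m·K)

Series thermal resistances:
R_brass = L/(kA) = 0.0049/(118×16.7) = 2.487×10^-6 K/W
Sum of known resistances R_other = 2.487×10^-6 K/W
Total R = ΔT/Q = 33/138 = 0.2391 K/W
R_extruded polystyrene = R_total − R_other = 0.2391 K/W
k = L/(R·A) = 0.11/(0.2391×16.7)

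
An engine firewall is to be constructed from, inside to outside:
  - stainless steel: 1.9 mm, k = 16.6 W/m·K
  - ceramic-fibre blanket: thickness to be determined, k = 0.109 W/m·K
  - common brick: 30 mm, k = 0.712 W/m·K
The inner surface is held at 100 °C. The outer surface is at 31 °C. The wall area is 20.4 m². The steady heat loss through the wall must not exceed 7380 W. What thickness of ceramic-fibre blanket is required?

Using the resistance-network approach (series):
R_stainless steel = L/(kA) = 0.0019/(16.6×20.4) = 5.611×10^-6 K/W
R_common brick = L/(kA) = 0.03/(0.712×20.4) = 0.002065 K/W
Sum of the known resistances R_other = 0.002071 K/W
Required total resistance R_tot = ΔT/Q_allow = 69/7380 = 0.00935 K/W
R_ceramic-fibre blanket = R_tot − R_other = 0.007279 K/W
L = R·k·A = 0.007279×0.109×20.4

L ≈ 16.2 mm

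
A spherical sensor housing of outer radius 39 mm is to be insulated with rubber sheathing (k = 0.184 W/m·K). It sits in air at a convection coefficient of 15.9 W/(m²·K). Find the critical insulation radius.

r_cr ≈ 23.1 mm

For a sphere r_cr = 2k/h = 2×0.184/15.9
r_cr = 23.1 mm; since the bare radius (39 mm) is above r_cr, any added insulation will reduce heat loss.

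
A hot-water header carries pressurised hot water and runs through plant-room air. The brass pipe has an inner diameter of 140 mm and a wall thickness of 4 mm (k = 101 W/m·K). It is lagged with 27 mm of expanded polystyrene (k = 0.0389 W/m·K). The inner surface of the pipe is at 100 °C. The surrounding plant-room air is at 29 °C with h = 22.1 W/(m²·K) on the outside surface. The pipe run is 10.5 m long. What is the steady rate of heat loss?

Per-layer cylindrical resistances, series-summed:
R_brass pipe wall = ln(74/70)/(2π×101×10.5) = 8.34×10^-6 K/W
R_expanded polystyrene = ln(101/74)/(2π×0.0389×10.5) = 0.1212 K/W
R_outer film = 1/(h_o·2πr_oL) = 1/(22.1×2π×0.101×10.5) = 0.006791 K/W
R_total = 0.128 K/W
Q = ΔT/R_total = 71/0.128

Q ≈ 555 W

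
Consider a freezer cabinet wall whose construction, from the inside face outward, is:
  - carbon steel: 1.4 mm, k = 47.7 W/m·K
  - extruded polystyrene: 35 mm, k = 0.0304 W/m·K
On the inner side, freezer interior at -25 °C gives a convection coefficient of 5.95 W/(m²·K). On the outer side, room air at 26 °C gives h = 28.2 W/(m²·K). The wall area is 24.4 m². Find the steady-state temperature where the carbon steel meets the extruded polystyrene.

Series thermal resistances:
R_inner film = 1/(h_i·A) = 1/(5.95×24.4) = 0.006888 K/W
R_carbon steel = L/(kA) = 0.0014/(47.7×24.4) = 1.203×10^-6 K/W
R_extruded polystyrene = L/(kA) = 0.035/(0.0304×24.4) = 0.04719 K/W
R_outer film = 1/(h_o·A) = 1/(28.2×24.4) = 0.001453 K/W
R_total = 0.05553 K/W;  Q = ΔT/R_total = 51/0.05553 = 918.5 W
T_interface = T_inner + Q·ΣR(inner→interface) = -25 + 918×0.006889

T ≈ -18.7 °C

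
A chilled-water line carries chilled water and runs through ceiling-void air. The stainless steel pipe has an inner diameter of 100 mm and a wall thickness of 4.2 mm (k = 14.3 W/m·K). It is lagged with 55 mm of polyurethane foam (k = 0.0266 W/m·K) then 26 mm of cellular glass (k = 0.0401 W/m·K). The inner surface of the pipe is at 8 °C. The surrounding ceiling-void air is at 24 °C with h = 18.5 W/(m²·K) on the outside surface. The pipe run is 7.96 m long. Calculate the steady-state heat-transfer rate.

Q ≈ 25 W

Treating each annulus and film as a series resistance:
R_stainless steel pipe wall = ln(54.2/50)/(2π×14.3×7.96) = 1.128×10^-4 K/W
R_polyurethane foam = ln(109.2/54.2)/(2π×0.0266×7.96) = 0.5265 K/W
R_cellular glass = ln(135.2/109.2)/(2π×0.0401×7.96) = 0.1065 K/W
R_outer film = 1/(h_o·2πr_oL) = 1/(18.5×2π×0.1352×7.96) = 0.007994 K/W
R_total = 0.6411 K/W
Q = ΔT/R_total = 16/0.6411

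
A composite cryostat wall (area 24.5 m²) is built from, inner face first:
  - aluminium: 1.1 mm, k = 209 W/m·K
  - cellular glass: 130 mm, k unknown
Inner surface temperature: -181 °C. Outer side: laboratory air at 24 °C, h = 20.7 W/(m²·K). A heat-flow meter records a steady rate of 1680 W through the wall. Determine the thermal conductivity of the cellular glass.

Using the resistance-network approach (series):
R_aluminium = L/(kA) = 0.0011/(209×24.5) = 2.148×10^-7 K/W
R_outer film = 1/(h_o·A) = 1/(20.7×24.5) = 0.001972 K/W
Sum of known resistances R_other = 0.001972 K/W
Total R = ΔT/Q = 205/1680 = 0.122 K/W
R_cellular glass = R_total − R_other = 0.1201 K/W
k = L/(R·A) = 0.13/(0.1201×24.5)

k ≈ 0.0442 W/(m·K)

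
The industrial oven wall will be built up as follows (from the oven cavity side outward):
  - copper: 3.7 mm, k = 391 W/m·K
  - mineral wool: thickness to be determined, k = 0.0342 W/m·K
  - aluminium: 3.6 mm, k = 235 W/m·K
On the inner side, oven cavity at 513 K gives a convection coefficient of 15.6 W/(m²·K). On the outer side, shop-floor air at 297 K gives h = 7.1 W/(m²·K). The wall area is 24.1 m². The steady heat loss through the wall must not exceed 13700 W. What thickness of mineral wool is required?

L ≈ 5.98 mm

Model the wall as resistances in series:
R_inner film = 1/(h_i·A) = 1/(15.6×24.1) = 0.00266 K/W
R_copper = L/(kA) = 0.0037/(391×24.1) = 3.927×10^-7 K/W
R_aluminium = L/(kA) = 0.0036/(235×24.1) = 6.356×10^-7 K/W
R_outer film = 1/(h_o·A) = 1/(7.1×24.1) = 0.005844 K/W
Sum of the known resistances R_other = 0.008505 K/W
Required total resistance R_tot = ΔT/Q_allow = 216/13700 = 0.01577 K/W
R_mineral wool = R_tot − R_other = 0.007261 K/W
L = R·k·A = 0.007261×0.0342×24.1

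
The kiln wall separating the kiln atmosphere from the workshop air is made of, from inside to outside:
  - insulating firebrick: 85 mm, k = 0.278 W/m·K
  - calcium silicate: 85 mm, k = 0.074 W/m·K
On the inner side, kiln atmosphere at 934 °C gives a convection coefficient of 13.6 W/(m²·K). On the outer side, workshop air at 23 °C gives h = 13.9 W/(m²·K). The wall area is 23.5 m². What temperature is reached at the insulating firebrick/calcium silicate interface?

Treating each layer as a thermal resistance in series:
R_inner film = 1/(h_i·A) = 1/(13.6×23.5) = 0.003129 K/W
R_insulating firebrick = L/(kA) = 0.085/(0.278×23.5) = 0.01301 K/W
R_calcium silicate = L/(kA) = 0.085/(0.074×23.5) = 0.04888 K/W
R_outer film = 1/(h_o·A) = 1/(13.9×23.5) = 0.003061 K/W
R_total = 0.06808 K/W;  Q = ΔT/R_total = 911/0.06808 = 13380 W
T_interface = T_inner − Q·ΣR(inner→interface) = 934 − 13400×0.01614

T ≈ 718 °C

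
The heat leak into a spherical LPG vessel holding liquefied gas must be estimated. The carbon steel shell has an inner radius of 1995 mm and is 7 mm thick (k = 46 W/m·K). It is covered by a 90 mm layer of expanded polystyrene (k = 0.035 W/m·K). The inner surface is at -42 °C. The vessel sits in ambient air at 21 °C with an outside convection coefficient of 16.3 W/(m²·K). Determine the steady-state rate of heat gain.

Q ≈ 1260 W

For a spherical shell R = (1/r₁ − 1/r₂)/(4πk); film R = 1/(h·4πr²). In series:
R_carbon steel shell = (1/1.995 − 1/2.002)/(4π×46) = 3.032×10^-6 K/W
R_expanded polystyrene = (1/2.002 − 1/2.092)/(4π×0.035) = 0.04886 K/W
R_outer film = 1/(h·4πr_o²) = 1/(16.3×4π×2.092²) = 0.001116 K/W
R_total = 0.04998 K/W
Q = ΔT/R_total = 63/0.04998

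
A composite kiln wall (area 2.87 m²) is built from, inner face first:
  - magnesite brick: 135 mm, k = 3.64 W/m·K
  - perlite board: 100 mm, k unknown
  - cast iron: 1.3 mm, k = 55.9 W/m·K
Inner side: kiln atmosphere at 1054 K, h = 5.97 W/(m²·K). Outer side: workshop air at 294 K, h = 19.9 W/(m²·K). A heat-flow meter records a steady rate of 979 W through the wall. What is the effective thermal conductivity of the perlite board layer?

Treating each layer as a thermal resistance in series:
R_inner film = 1/(h_i·A) = 1/(5.97×2.87) = 0.05836 K/W
R_magnesite brick = L/(kA) = 0.135/(3.64×2.87) = 0.01292 K/W
R_cast iron = L/(kA) = 0.0013/(55.9×2.87) = 8.103×10^-6 K/W
R_outer film = 1/(h_o·A) = 1/(19.9×2.87) = 0.01751 K/W
Sum of known resistances R_other = 0.0888 K/W
Total R = ΔT/Q = 760/979 = 0.7763 K/W
R_perlite board = R_total − R_other = 0.6875 K/W
k = L/(R·A) = 0.1/(0.6875×2.87)

k ≈ 0.0507 W/(m·K)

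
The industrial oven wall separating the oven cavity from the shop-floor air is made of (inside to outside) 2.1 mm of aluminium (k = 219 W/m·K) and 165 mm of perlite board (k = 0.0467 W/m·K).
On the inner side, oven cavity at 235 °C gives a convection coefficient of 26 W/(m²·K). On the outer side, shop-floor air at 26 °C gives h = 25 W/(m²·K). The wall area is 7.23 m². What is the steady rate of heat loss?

Q ≈ 418 W

Using the resistance-network approach (series):
R_inner film = 1/(h_i·A) = 1/(26×7.23) = 0.00532 K/W
R_aluminium = L/(kA) = 0.0021/(219×7.23) = 1.326×10^-6 K/W
R_perlite board = L/(kA) = 0.165/(0.0467×7.23) = 0.4887 K/W
R_outer film = 1/(h_o·A) = 1/(25×7.23) = 0.005533 K/W
R_total = 0.4995 K/W
Q = ΔT / R_total = 209 / 0.4995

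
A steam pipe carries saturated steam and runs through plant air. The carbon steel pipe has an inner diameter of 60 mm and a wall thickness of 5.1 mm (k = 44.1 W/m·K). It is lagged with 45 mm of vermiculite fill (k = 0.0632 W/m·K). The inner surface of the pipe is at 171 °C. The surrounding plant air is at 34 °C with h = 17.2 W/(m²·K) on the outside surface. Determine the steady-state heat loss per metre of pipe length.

Treating each annulus and film as a series resistance:
R_carbon steel pipe wall = ln(35.1/30)/(2π×44.1×1) = 5.666×10^-4 K/W
R_vermiculite fill = ln(80.1/35.1)/(2π×0.0632×1) = 2.078 K/W
R_outer film = 1/(h_o·2πr_oL) = 1/(17.2×2π×0.0801×1) = 0.1155 K/W
R_total = 2.194 K/W
Q = ΔT/R_total = 137/2.194

q′ ≈ 62.4 W/m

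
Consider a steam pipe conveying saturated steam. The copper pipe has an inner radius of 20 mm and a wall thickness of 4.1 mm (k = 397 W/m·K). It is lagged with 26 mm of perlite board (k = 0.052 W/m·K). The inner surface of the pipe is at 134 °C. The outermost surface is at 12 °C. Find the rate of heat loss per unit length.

q′ ≈ 54.5 W/m

Treating each annulus and film as a series resistance:
R_copper pipe wall = ln(24.1/20)/(2π×397×1) = 7.476×10^-5 K/W
R_perlite board = ln(50.1/24.1)/(2π×0.052×1) = 2.24 K/W
R_total = 2.24 K/W
Q = ΔT/R_total = 122/2.24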